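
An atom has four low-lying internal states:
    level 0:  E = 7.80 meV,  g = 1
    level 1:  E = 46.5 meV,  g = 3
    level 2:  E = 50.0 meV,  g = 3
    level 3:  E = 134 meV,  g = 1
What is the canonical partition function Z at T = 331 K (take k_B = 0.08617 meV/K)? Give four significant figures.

k_BT = 0.08617 × 331 K = 28.5223 meV.
Eᵢ/kT = 0.273470, 1.63030, 1.75301, 4.69808.
Z = Σ gᵢe^(−Eᵢ/kT) = 1·e^(−0.273470) + 3·e^(−1.63030) + 3·e^(−1.75301) + 1·e^(−4.69808) = 0.760735 + 0.587612 + 0.519755 + 0.00911276 = 1.87721.

Z = 1.877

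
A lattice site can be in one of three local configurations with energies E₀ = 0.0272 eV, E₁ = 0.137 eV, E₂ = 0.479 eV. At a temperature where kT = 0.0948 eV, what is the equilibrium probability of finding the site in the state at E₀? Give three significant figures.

Eᵢ/kT = 0.28692, 1.4451, 5.0527.
Z = Σ e^(−Eᵢ/kT) = e^(−0.28692) + e^(−1.4451) + e^(−5.0527) = 0.75057 + 0.23572 + 0.0063921 = 0.99268.
P₀ = e^(−E₀/kT) / Z = 0.75057/0.99268 = 0.756.

0.756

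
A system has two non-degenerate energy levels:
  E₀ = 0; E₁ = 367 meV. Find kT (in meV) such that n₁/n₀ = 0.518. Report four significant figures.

557.9 meV

n₁/n₀ = exp[−(E₁−E₀)/kT] = 0.518.
⇒ (E₁−E₀)/kT = ln(1/0.518) = ln(1.93050) = 0.657779.
kT = 367 meV / 0.657779 = 557.9 meV.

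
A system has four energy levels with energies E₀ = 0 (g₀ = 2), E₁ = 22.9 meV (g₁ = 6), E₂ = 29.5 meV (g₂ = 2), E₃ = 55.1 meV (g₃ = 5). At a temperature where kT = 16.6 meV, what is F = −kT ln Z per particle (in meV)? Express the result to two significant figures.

-23 meV

Eᵢ/kT = 0, 1.380, 1.777, 3.319.
Z = Σ gᵢe^(−Eᵢ/kT) = 2·e^(−0) + 6·e^(−1.380) + 2·e^(−1.777) + 5·e^(−3.319) = 2.000 + 1.509 + 0.3383 + 0.1809 = 4.028.
F = −kT ln Z = −16.6 × ln(4.028) = −16.6 × 1.393 = -23 meV.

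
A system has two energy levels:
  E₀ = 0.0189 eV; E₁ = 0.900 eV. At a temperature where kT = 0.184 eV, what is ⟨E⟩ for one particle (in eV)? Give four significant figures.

0.02617 eV

Eᵢ/kT = 0.102717, 4.89130.
Z = Σ e^(−Eᵢ/kT) = e^(−0.102717) + e^(−4.89130) = 0.902382 + 0.00751165 = 0.909894.
⟨E⟩ = Σ Eᵢ e^(−Eᵢ/kT) / Z = (0.0189·0.902382 + 0.900·0.00751165) / 0.909894 = 0.02617 eV.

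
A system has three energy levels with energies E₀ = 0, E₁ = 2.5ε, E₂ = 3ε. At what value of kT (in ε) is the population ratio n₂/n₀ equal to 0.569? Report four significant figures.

5.320 ε

n₂/n₀ = exp[−(E₂−E₀)/kT] = 0.569.
⇒ (E₂−E₀)/kT = ln(1/0.569) = ln(1.75747) = 0.563875.
kT = 3ε / 0.563875 = 5.320 ε.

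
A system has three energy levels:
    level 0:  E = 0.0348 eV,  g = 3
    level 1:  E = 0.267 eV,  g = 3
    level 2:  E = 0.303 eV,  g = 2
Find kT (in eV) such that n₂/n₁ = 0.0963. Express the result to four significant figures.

0.01861 eV

n₂/n₁ = (g₂/g₁) exp[−(E₂−E₁)/kT] = 0.0963.
⇒ (E₂−E₁)/kT = ln((2/3)/0.0963) = ln(6.92281) = 1.93482.
kT = 0.036 eV / 1.93482 = 0.01861 eV.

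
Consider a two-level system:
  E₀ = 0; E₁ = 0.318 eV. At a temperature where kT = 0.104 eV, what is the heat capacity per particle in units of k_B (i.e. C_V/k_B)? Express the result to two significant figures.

Eᵢ/kT = 0, 3.058.
Z = Σ e^(−Eᵢ/kT) = e^(−0) + e^(−3.058) = 1.000 + 0.04698 = 1.047.
⟨E⟩ = 0.01427 eV, ⟨E²⟩ = 0.004538 eV².
C_V/k_B = (⟨E²⟩ − ⟨E⟩²)/(kT)² = (0.004538 − 0.0002036)/0.01082 = 0.40.

0.40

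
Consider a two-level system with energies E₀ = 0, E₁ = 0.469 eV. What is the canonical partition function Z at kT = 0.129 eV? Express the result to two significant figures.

Eᵢ/kT = 0, 3.636.
Z = Σ e^(−Eᵢ/kT) = e^(−0) + e^(−3.636) = 1.000 + 0.02636 = 1.026.

Z = 1.0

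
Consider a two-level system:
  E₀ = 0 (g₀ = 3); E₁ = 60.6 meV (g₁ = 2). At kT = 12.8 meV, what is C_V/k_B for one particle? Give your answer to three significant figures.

Eᵢ/kT = 0, 4.7344.
Z = Σ gᵢe^(−Eᵢ/kT) = 3·e^(−0) + 2·e^(−4.7344) = 3.0000 + 0.017575 = 3.0176.
⟨E⟩ = 0.35294 meV, ⟨E²⟩ = 21.388 meV².
C_V/k_B = (⟨E²⟩ − ⟨E⟩²)/(kT)² = (21.388 − 0.12457)/163.84 = 0.130.

0.130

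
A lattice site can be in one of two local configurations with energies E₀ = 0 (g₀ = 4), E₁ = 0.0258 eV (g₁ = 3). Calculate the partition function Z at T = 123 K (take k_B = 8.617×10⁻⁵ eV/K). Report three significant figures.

k_BT = 8.617×10⁻⁵ × 123 K = 0.010599 eV.
Eᵢ/kT = 0, 2.4342.
Z = Σ gᵢe^(−Eᵢ/kT) = 4·e^(−0) + 3·e^(−2.4342) = 4.0000 + 0.26300 = 4.2630.

Z = 4.26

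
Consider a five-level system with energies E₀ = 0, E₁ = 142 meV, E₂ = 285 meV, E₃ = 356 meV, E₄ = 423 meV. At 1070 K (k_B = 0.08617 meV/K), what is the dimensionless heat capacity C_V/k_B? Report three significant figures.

0.924

k_BT = 0.08617 × 1070 K = 92.202 meV.
Eᵢ/kT = 0, 1.5401, 3.0910, 3.8611, 4.5878.
Z = Σ e^(−Eᵢ/kT) = e^(−0) + e^(−1.5401) + e^(−3.0910) + e^(−3.8611) + e^(−4.5878) = 1.0000 + 0.21436 + 0.045456 + 0.021045 + 0.010175 = 1.2910.
⟨E⟩ = 42.750 meV, ⟨E²⟩ = 9684.2 meV².
C_V/k_B = (⟨E²⟩ − ⟨E⟩²)/(kT)² = (9684.2 − 1827.6)/8501.2 = 0.924.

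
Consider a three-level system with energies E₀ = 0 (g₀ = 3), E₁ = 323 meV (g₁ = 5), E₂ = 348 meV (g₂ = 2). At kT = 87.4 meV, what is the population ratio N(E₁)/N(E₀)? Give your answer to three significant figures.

n₁/n₀ = (g₁/g₀) exp[−(E₁−E₀)/kT] = (5/3) × exp(−(323 meV)/(87.4 meV)) = (5/3) × exp(-3.6957) = 0.0414.

0.0414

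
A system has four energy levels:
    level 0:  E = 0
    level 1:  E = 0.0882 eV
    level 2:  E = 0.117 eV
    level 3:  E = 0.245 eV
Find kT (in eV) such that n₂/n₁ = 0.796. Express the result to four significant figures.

0.1262 eV

n₂/n₁ = exp[−(E₂−E₁)/kT] = 0.796.
⇒ (E₂−E₁)/kT = ln(1/0.796) = ln(1.25628) = 0.228155.
kT = 0.0288 eV / 0.228155 = 0.1262 eV.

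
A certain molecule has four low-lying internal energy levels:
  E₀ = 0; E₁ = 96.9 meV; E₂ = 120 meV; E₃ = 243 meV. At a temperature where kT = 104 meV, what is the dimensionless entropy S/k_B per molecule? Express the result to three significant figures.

1.12

Eᵢ/kT = 0, 0.93173, 1.1538, 2.3365.
Z = Σ e^(−Eᵢ/kT) = e^(−0) + e^(−0.93173) + e^(−1.1538) + e^(−2.3365) = 1.0000 + 0.39387 + 0.31544 + 0.096665 = 1.8060.
⟨E⟩ = Σ EᵢPᵢ = 55.099 meV.
S/k_B = ln Z + ⟨E⟩/kT = ln(1.8060) + 55.099/104 = 0.59111 + 0.52980 = 1.12.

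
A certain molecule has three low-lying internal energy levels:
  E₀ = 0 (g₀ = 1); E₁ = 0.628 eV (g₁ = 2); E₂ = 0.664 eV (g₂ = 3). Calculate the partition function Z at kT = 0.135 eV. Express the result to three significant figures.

Eᵢ/kT = 0, 4.6519, 4.9185.
Z = Σ gᵢe^(−Eᵢ/kT) = 1·e^(−0) + 2·e^(−4.6519) + 3·e^(−4.9185) = 1.0000 + 0.019087 + 0.021930 = 1.0410.

Z = 1.04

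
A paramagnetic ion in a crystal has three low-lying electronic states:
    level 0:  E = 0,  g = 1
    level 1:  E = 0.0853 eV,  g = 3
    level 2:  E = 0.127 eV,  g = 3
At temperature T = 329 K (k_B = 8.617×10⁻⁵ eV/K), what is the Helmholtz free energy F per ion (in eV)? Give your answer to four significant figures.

-0.004742 eV

k_BT = 8.617×10⁻⁵ × 329 K = 0.0283499 eV.
Eᵢ/kT = 0, 3.00883, 4.47973.
Z = Σ gᵢe^(−Eᵢ/kT) = 1·e^(−0) + 3·e^(−3.00883) + 3·e^(−4.47973) = 1.00000 + 0.148048 + 0.0340094 = 1.18206.
F = −kT ln Z = −0.0283499 × ln(1.18206) = −0.0283499 × 0.167259 = -0.004742 eV.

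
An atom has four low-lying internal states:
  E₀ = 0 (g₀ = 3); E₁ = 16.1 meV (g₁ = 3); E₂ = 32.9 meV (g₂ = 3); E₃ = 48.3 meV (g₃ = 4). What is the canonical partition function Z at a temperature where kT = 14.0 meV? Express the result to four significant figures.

Eᵢ/kT = 0, 1.15000, 2.35000, 3.45000.
Z = Σ gᵢe^(−Eᵢ/kT) = 3·e^(−0) + 3·e^(−1.15000) + 3·e^(−2.35000) + 4·e^(−3.45000) = 3.00000 + 0.949910 + 0.286107 + 0.126983 = 4.36300.

Z = 4.363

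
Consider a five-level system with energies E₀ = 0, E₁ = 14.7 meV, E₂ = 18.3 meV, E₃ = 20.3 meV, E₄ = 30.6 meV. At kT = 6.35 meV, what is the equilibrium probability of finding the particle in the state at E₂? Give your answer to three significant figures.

Eᵢ/kT = 0, 2.3150, 2.8819, 3.1969, 4.8189.
Z = Σ e^(−Eᵢ/kT) = e^(−0) + e^(−2.3150) + e^(−2.8819) + e^(−3.1969) + e^(−4.8189) = 1.0000 + 0.098766 + 0.056028 + 0.040889 + 0.0080757 = 1.2038.
P₂ = e^(−E₂/kT) / Z = 0.056028/1.2038 = 0.0465.

0.0465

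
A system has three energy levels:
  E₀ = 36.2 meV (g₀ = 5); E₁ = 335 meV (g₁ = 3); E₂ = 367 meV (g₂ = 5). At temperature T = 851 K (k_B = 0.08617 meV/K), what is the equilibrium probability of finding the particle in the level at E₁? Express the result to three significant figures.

0.00999

k_BT = 0.08617 × 851 K = 73.331 meV.
Eᵢ/kT = 0.49365, 4.5683, 5.0047.
Z = Σ gᵢe^(−Eᵢ/kT) = 5·e^(−0.49365) + 3·e^(−4.5683) + 5·e^(−5.0047) = 3.0520 + 0.031127 + 0.033532 = 3.1167.
P₁ = g₁ e^(−E₁/kT) / Z = 0.031127/3.1167 = 0.00999.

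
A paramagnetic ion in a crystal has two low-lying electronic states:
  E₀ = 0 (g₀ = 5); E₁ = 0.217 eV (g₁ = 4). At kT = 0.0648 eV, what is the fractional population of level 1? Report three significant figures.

Eᵢ/kT = 0, 3.3488.
Z = Σ gᵢe^(−Eᵢ/kT) = 5·e^(−0) + 4·e^(−3.3488) = 5.0000 + 0.14051 = 5.1405.
P₁ = g₁ e^(−E₁/kT) / Z = 0.14051/5.1405 = 0.0273.

0.0273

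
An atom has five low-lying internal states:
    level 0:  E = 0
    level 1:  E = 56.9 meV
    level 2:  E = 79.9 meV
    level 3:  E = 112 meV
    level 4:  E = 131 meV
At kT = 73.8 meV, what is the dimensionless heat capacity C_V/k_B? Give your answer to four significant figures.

Eᵢ/kT = 0, 0.771003, 1.08266, 1.51762, 1.77507.
Z = Σ e^(−Eᵢ/kT) = e^(−0) + e^(−0.771003) + e^(−1.08266) + e^(−1.51762) + e^(−1.77507) = 1.00000 + 0.462549 + 0.338693 + 0.219233 + 0.169472 = 2.18995.
⟨E⟩ = 45.7250 meV, ⟨E²⟩ = 4254.96 meV².
C_V/k_B = (⟨E²⟩ − ⟨E⟩²)/(kT)² = (4254.96 − 2090.78)/5446.44 = 0.3974.

0.3974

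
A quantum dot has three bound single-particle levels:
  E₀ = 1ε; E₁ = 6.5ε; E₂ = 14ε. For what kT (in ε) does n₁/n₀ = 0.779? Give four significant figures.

22.02 ε

n₁/n₀ = exp[−(E₁−E₀)/kT] = 0.779.
⇒ (E₁−E₀)/kT = ln(1/0.779) = ln(1.28370) = 0.249747.
kT = 5.5ε / 0.249747 = 22.02 ε.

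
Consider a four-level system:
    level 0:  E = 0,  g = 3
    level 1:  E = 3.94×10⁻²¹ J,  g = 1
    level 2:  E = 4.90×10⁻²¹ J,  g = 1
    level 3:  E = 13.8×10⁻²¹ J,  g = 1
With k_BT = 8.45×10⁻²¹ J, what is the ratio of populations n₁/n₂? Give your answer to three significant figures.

n₁/n₂ = (g₁/g₂) exp[−(E₁−E₂)/kT] = (1/1) × exp(−(-0.96 ×10⁻²¹ J)/(8.45 ×10⁻²¹ J)) = (1/1) × exp(0.11361) = 1.12.

1.12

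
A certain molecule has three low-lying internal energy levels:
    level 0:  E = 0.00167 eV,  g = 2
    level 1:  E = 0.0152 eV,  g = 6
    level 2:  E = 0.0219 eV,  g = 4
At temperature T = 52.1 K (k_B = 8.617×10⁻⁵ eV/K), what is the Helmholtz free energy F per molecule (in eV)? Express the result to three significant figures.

-0.00214 eV

k_BT = 8.617×10⁻⁵ × 52.1 K = 0.0044895 eV.
Eᵢ/kT = 0.37198, 3.3857, 4.8780.
Z = Σ gᵢe^(−Eᵢ/kT) = 2·e^(−0.37198) + 6·e^(−3.3857) + 4·e^(−4.8780) = 1.3787 + 0.20312 + 0.030449 = 1.6123.
F = −kT ln Z = −0.0044895 × ln(1.6123) = −0.0044895 × 0.47766 = -0.00214 eV.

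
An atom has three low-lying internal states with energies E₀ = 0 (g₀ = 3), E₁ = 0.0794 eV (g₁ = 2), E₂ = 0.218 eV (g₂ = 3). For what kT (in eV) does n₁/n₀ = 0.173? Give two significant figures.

n₁/n₀ = (g₁/g₀) exp[−(E₁−E₀)/kT] = 0.173.
⇒ (E₁−E₀)/kT = ln((2/3)/0.173) = ln(3.854) = 1.349.
kT = 0.0794 eV / 1.349 = 0.059 eV.

0.059 eV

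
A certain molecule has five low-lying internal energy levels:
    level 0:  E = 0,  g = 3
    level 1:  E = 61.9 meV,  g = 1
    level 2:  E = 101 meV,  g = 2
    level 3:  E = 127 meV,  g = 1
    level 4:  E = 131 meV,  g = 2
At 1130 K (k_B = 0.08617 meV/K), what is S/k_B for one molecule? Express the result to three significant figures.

k_BT = 0.08617 × 1130 K = 97.372 meV.
Eᵢ/kT = 0, 0.63571, 1.0373, 1.3043, 1.3454.
Z = Σ gᵢe^(−Eᵢ/kT) = 3·e^(−0) + 1·e^(−0.63571) + 2·e^(−1.0373) + 1·e^(−1.3043) + 2·e^(−1.3454) = 3.0000 + 0.52956 + 0.70882 + 0.27136 + 0.52087 = 5.0306.
⟨E⟩ = Σ EᵢPᵢ = 41.162 meV.
S/k_B = ln Z + ⟨E⟩/kT = ln(5.0306) + 41.162/97.372 = 1.6155 + 0.42273 = 2.04.

2.04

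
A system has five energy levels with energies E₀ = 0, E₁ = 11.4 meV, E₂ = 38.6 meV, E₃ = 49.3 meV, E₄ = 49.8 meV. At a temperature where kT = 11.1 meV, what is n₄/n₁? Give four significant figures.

0.03145

n₄/n₁ = exp[−(E₄−E₁)/kT] = exp(−(38.4 meV)/(11.1 meV)) = exp(-3.45946) = 0.03145.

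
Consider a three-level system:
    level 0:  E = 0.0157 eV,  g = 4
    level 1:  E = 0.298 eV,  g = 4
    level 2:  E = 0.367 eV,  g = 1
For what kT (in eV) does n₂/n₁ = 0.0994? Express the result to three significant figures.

n₂/n₁ = (g₂/g₁) exp[−(E₂−E₁)/kT] = 0.0994.
⇒ (E₂−E₁)/kT = ln((1/4)/0.0994) = ln(2.5151) = 0.92231.
kT = 0.069 eV / 0.92231 = 0.0748 eV.

0.0748 eV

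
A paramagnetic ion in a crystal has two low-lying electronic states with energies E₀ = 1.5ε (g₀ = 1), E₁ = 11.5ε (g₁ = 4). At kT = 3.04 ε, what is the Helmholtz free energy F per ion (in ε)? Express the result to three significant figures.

Eᵢ/kT = 0.49342, 3.7829.
Z = Σ gᵢe^(−Eᵢ/kT) = 1·e^(−0.49342) + 4·e^(−3.7829) = 0.61053 + 0.091026 = 0.70156.
F = −kT ln Z = −3.04 × ln(0.70156) = −3.04 × -0.35445 = 1.08 ε.

1.08 ε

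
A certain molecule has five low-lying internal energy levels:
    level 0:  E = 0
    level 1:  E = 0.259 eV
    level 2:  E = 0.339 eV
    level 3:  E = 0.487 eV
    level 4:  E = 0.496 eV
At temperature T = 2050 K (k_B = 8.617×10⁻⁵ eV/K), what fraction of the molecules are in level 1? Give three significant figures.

k_BT = 8.617×10⁻⁵ × 2050 K = 0.17665 eV.
Eᵢ/kT = 0, 1.4662, 1.9190, 2.7569, 2.8078.
Z = Σ e^(−Eᵢ/kT) = e^(−0) + e^(−1.4662) + e^(−1.9190) + e^(−2.7569) + e^(−2.8078) = 1.0000 + 0.23080 + 0.14675 + 0.063488 + 0.060338 = 1.5014.
P₁ = e^(−E₁/kT) / Z = 0.23080/1.5014 = 0.154.

0.154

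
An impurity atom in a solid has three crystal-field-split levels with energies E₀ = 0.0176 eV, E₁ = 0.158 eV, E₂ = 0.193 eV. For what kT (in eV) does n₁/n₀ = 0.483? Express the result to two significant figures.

n₁/n₀ = exp[−(E₁−E₀)/kT] = 0.483.
⇒ (E₁−E₀)/kT = ln(1/0.483) = ln(2.070) = 0.7275.
kT = 0.1404 eV / 0.7275 = 0.19 eV.

0.19 eV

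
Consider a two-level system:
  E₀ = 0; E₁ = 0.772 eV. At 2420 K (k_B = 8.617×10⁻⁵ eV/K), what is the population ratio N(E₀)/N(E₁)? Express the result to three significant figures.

k_BT = 8.617×10⁻⁵ × 2420 K = 0.20853 eV.
n₀/n₁ = exp[−(E₀−E₁)/kT] = exp(−(-0.772 eV)/(0.20853 eV)) = exp(3.7021) = 40.5.

40.5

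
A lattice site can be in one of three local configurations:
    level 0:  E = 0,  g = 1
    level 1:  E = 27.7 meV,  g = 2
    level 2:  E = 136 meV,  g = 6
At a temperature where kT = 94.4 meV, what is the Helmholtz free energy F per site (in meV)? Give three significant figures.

Eᵢ/kT = 0, 0.29343, 1.4407.
Z = Σ gᵢe^(−Eᵢ/kT) = 1·e^(−0) + 2·e^(−0.29343) + 6·e^(−1.4407) = 1.0000 + 1.4914 + 1.4206 = 3.9120.
F = −kT ln Z = −94.4 × ln(3.9120) = −94.4 × 1.3640 = -129 meV.

-129 meV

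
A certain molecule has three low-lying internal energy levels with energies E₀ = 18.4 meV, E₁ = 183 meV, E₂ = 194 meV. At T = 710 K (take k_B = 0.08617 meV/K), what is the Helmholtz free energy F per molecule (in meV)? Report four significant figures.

11.22 meV

k_BT = 0.08617 × 710 K = 61.1807 meV.
Eᵢ/kT = 0.300748, 2.99114, 3.17093.
Z = Σ e^(−Eᵢ/kT) = e^(−0.300748) + e^(−2.99114) + e^(−3.17093) = 0.740264 + 0.0502301 + 0.0419646 = 0.832459.
F = −kT ln Z = −61.1807 × ln(0.832459) = −61.1807 × -0.183371 = 11.22 meV.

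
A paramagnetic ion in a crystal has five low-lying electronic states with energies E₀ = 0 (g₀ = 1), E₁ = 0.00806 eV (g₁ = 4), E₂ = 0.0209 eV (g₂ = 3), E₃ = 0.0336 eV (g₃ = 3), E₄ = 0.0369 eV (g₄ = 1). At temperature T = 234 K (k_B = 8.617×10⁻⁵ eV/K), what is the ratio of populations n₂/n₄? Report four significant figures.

k_BT = 8.617×10⁻⁵ × 234 K = 0.0201638 eV.
n₂/n₄ = (g₂/g₄) exp[−(E₂−E₄)/kT] = (3/1) × exp(−(-0.0160 eV)/(0.0201638 eV)) = (3/1) × exp(0.793501) = 6.633.

6.633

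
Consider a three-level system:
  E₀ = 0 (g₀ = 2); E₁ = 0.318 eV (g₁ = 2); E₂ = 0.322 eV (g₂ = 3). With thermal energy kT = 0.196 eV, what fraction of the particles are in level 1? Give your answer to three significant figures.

0.133

Eᵢ/kT = 0, 1.6224, 1.6429.
Z = Σ gᵢe^(−Eᵢ/kT) = 2·e^(−0) + 2·e^(−1.6224) + 3·e^(−1.6429) = 2.0000 + 0.39485 + 0.58025 = 2.9751.
P₁ = g₁ e^(−E₁/kT) / Z = 0.39485/2.9751 = 0.133.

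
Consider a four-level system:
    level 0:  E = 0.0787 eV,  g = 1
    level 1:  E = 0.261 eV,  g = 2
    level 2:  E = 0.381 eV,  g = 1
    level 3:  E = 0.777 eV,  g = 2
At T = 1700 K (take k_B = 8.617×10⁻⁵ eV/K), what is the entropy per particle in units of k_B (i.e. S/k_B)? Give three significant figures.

k_BT = 8.617×10⁻⁵ × 1700 K = 0.14649 eV.
Eᵢ/kT = 0.53724, 1.7817, 2.6009, 5.3041.
Z = Σ gᵢe^(−Eᵢ/kT) = 1·e^(−0.53724) + 2·e^(−1.7817) + 1·e^(−2.6009) + 2·e^(−5.3041) = 0.58436 + 0.33670 + 0.074207 + 0.0099423 = 1.0052.
⟨E⟩ = Σ EᵢPᵢ = 0.16899 eV.
S/k_B = ln Z + ⟨E⟩/kT = ln(1.0052) + 0.16899/0.14649 = 0.0051865 + 1.1536 = 1.16.

1.16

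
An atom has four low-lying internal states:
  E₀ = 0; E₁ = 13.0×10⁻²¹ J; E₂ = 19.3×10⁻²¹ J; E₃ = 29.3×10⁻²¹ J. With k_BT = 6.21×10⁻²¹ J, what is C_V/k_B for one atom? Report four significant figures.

0.8556

Eᵢ/kT = 0, 2.09340, 3.10789, 4.71820.
Z = Σ e^(−Eᵢ/kT) = e^(−0) + e^(−2.09340) + e^(−3.10789) + e^(−4.71820) = 1.00000 + 0.123267 + 0.0446952 + 0.00893124 = 1.17689.
⟨E⟩ = 2.31693, ⟨E²⟩ = 38.3621.
C_V/k_B = (⟨E²⟩ − ⟨E⟩²)/(kT)² = (38.3621 − 5.36816)/38.5641 = 0.8556.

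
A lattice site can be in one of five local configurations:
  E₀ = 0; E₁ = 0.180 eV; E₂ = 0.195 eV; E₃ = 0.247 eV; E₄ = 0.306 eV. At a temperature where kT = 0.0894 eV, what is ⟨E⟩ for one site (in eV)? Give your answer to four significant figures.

0.05336 eV

Eᵢ/kT = 0, 2.01342, 2.18121, 2.76286, 3.42282.
Z = Σ e^(−Eᵢ/kT) = e^(−0) + e^(−2.01342) + e^(−2.18121) + e^(−2.76286) + e^(−3.42282) = 1.00000 + 0.133531 + 0.112905 + 0.0631110 + 0.0326203 = 1.34217.
⟨E⟩ = Σ Eᵢ e^(−Eᵢ/kT) / Z = (0·1.00000 + 0.180·0.133531 + 0.195·0.112905 + 0.247·0.0631110 + 0.306·0.0326203) / 1.34217 = 0.05336 eV.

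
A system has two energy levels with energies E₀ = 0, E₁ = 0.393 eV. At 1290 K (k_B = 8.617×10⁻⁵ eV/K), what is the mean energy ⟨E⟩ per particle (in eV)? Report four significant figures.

0.01113 eV

k_BT = 8.617×10⁻⁵ × 1290 K = 0.111159 eV.
Eᵢ/kT = 0, 3.53548.
Z = Σ e^(−Eᵢ/kT) = e^(−0) + e^(−3.53548) = 1.00000 + 0.0291448 = 1.02914.
⟨E⟩ = Σ Eᵢ e^(−Eᵢ/kT) / Z = (0·1.00000 + 0.393·0.0291448) / 1.02914 = 0.01113 eV.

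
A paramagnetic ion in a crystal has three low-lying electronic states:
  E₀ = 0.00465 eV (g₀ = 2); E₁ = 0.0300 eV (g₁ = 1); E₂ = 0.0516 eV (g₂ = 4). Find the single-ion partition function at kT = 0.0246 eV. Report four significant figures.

Z = 2.442

Eᵢ/kT = 0.189024, 1.21951, 2.09756.
Z = Σ gᵢe^(−Eᵢ/kT) = 2·e^(−0.189024) + 1·e^(−1.21951) + 4·e^(−2.09756) = 1.65553 + 0.295375 + 0.491022 = 2.44193.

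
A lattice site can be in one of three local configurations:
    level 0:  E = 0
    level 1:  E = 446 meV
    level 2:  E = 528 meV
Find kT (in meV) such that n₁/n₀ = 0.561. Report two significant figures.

770 meV

n₁/n₀ = exp[−(E₁−E₀)/kT] = 0.561.
⇒ (E₁−E₀)/kT = ln(1/0.561) = ln(1.783) = 0.5783.
kT = 446 meV / 0.5783 = 770 meV.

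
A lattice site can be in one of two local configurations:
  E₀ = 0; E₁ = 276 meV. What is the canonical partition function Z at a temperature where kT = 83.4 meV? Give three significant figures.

Z = 1.04

Eᵢ/kT = 0, 3.3094.
Z = Σ e^(−Eᵢ/kT) = e^(−0) + e^(−3.3094) = 1.0000 + 0.036538 = 1.0365.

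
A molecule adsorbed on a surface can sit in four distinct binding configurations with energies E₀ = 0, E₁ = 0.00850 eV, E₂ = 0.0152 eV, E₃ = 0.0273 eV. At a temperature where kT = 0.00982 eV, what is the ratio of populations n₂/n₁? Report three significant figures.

n₂/n₁ = exp[−(E₂−E₁)/kT] = exp(−(0.00670 eV)/(0.00982 eV)) = exp(-0.68228) = 0.505.

0.505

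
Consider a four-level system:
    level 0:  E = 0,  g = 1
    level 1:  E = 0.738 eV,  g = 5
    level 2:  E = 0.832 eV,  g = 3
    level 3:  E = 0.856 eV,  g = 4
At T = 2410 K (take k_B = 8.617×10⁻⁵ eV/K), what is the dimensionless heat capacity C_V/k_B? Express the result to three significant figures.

2.38

k_BT = 8.617×10⁻⁵ × 2410 K = 0.20767 eV.
Eᵢ/kT = 0, 3.5537, 4.0064, 4.1219.
Z = Σ gᵢe^(−Eᵢ/kT) = 1·e^(−0) + 5·e^(−3.5537) + 3·e^(−4.0064) + 4·e^(−4.1219) = 1.0000 + 0.14309 + 0.054596 + 0.064855 = 1.2625.
⟨E⟩ = 0.16360 eV, ⟨E²⟩ = 0.12930 eV².
C_V/k_B = (⟨E²⟩ − ⟨E⟩²)/(kT)² = (0.12930 − 0.026765)/0.043127 = 2.38.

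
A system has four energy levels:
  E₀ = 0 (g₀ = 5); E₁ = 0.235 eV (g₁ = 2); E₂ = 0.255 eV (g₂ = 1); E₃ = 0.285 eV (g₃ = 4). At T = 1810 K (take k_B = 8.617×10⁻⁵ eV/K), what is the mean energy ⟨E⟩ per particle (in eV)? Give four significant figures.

0.05369 eV

k_BT = 8.617×10⁻⁵ × 1810 K = 0.155968 eV.
Eᵢ/kT = 0, 1.50672, 1.63495, 1.82730.
Z = Σ gᵢe^(−Eᵢ/kT) = 5·e^(−0) + 2·e^(−1.50672) + 1·e^(−1.63495) + 4·e^(−1.82730) = 5.00000 + 0.443272 + 0.194962 + 0.643389 = 6.28162.
⟨E⟩ = Σ Eᵢ gᵢe^(−Eᵢ/kT) / Z = (0·5.00000 + 0.235·0.443272 + 0.255·0.194962 + 0.285·0.643389) / 6.28162 = 0.05369 eV.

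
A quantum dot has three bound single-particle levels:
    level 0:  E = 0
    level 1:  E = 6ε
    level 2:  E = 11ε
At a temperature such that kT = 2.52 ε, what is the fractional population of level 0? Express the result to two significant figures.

0.90

Eᵢ/kT = 0, 2.381, 4.365.
Z = Σ e^(−Eᵢ/kT) = e^(−0) + e^(−2.381) + e^(−4.365) = 1.000 + 0.09246 + 0.01271 = 1.105.
P₀ = e^(−E₀/kT) / Z = 1.000/1.105 = 0.90.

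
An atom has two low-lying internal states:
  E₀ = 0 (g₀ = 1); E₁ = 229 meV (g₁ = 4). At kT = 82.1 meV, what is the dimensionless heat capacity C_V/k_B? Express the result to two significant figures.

1.2

Eᵢ/kT = 0, 2.789.
Z = Σ gᵢe^(−Eᵢ/kT) = 1·e^(−0) + 4·e^(−2.789) = 1.000 + 0.2459 = 1.246.
⟨E⟩ = 45.19 meV, ⟨E²⟩ = 10350 meV².
C_V/k_B = (⟨E²⟩ − ⟨E⟩²)/(kT)² = (10350 − 2042)/6740 = 1.2.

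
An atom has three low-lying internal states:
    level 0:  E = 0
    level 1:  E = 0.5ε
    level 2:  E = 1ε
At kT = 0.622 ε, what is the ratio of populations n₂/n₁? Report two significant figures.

n₂/n₁ = exp[−(E₂−E₁)/kT] = exp(−(0.5ε)/(0.622ε)) = exp(-0.8039) = 0.45.

0.45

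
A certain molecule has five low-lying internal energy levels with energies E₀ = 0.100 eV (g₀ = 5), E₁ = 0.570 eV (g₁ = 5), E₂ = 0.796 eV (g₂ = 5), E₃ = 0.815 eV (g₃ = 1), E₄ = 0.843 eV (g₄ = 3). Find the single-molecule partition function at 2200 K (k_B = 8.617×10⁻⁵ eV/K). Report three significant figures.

Z = 3.32

k_BT = 8.617×10⁻⁵ × 2200 K = 0.18957 eV.
Eᵢ/kT = 0.52751, 3.0068, 4.1990, 4.2992, 4.4469.
Z = Σ gᵢe^(−Eᵢ/kT) = 5·e^(−0.52751) + 5·e^(−3.0068) + 5·e^(−4.1990) + 1·e^(−4.2992) + 3·e^(−4.4469) = 2.9504 + 0.24725 + 0.075053 + 0.013579 + 0.035144 = 3.3214.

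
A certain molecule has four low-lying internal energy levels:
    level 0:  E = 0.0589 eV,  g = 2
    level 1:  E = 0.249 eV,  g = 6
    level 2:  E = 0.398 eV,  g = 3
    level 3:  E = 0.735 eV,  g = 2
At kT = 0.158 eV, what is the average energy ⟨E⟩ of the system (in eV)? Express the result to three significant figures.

Eᵢ/kT = 0.37278, 1.5759, 2.5190, 4.6519.
Z = Σ gᵢe^(−Eᵢ/kT) = 2·e^(−0.37278) + 6·e^(−1.5759) + 3·e^(−2.5190) + 2·e^(−4.6519) = 1.3776 + 1.2409 + 0.24162 + 0.019087 = 2.8792.
⟨E⟩ = Σ Eᵢ gᵢe^(−Eᵢ/kT) / Z = (0.0589·1.3776 + 0.249·1.2409 + 0.398·0.24162 + 0.735·0.019087) / 2.8792 = 0.174 eV.

0.174 eV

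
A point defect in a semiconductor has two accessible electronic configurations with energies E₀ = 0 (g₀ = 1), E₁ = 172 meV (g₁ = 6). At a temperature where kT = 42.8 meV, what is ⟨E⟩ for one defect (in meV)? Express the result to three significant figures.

16.7 meV

Eᵢ/kT = 0, 4.0187.
Z = Σ gᵢe^(−Eᵢ/kT) = 1·e^(−0) + 6·e^(−4.0187) = 1.0000 + 0.10786 = 1.1079.
⟨E⟩ = Σ Eᵢ gᵢe^(−Eᵢ/kT) / Z = (0·1.0000 + 172·0.10786) / 1.1079 = 16.7 meV.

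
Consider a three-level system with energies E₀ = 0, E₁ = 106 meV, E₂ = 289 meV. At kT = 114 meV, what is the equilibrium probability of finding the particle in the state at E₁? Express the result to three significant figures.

Eᵢ/kT = 0, 0.92982, 2.5351.
Z = Σ e^(−Eᵢ/kT) = e^(−0) + e^(−0.92982) + e^(−2.5351) = 1.0000 + 0.39462 + 0.079254 = 1.4739.
P₁ = e^(−E₁/kT) / Z = 0.39462/1.4739 = 0.268.

0.268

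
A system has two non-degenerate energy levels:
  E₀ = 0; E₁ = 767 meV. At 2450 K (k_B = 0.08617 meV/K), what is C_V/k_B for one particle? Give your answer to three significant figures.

k_BT = 0.08617 × 2450 K = 211.12 meV.
Eᵢ/kT = 0, 3.6330.
Z = Σ e^(−Eᵢ/kT) = e^(−0) + e^(−3.6330) = 1.0000 + 0.026437 = 1.0264.
⟨E⟩ = 19.756 meV, ⟨E²⟩ = 15153 meV².
C_V/k_B = (⟨E²⟩ − ⟨E⟩²)/(kT)² = (15153 − 390.30)/44572 = 0.331.

0.331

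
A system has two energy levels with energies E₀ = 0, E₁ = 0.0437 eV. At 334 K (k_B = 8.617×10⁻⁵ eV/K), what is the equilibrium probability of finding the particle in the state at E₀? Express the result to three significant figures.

0.820

k_BT = 8.617×10⁻⁵ × 334 K = 0.028781 eV.
Eᵢ/kT = 0, 1.5184.
Z = Σ e^(−Eᵢ/kT) = e^(−0) + e^(−1.5184) = 1.0000 + 0.21906 = 1.2191.
P₀ = e^(−E₀/kT) / Z = 1.0000/1.2191 = 0.820.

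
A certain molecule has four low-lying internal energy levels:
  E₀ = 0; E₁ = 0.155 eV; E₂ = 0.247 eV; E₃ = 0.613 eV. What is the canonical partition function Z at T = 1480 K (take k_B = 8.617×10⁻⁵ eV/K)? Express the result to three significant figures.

Z = 1.45

k_BT = 8.617×10⁻⁵ × 1480 K = 0.12753 eV.
Eᵢ/kT = 0, 1.2154, 1.9368, 4.8067.
Z = Σ e^(−Eᵢ/kT) = e^(−0) + e^(−1.2154) + e^(−1.9368) + e^(−4.8067) = 1.0000 + 0.29659 + 0.14416 + 0.0081748 = 1.4489.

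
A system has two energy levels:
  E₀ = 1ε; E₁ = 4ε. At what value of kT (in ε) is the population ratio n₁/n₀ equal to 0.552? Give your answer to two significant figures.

5.0 ε

n₁/n₀ = exp[−(E₁−E₀)/kT] = 0.552.
⇒ (E₁−E₀)/kT = ln(1/0.552) = ln(1.812) = 0.5944.
kT = 3ε / 0.5944 = 5.0 ε.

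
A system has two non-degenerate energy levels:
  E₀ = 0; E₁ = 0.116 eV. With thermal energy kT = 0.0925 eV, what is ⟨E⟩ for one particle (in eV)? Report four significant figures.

0.02575 eV

Eᵢ/kT = 0, 1.25405.
Z = Σ e^(−Eᵢ/kT) = e^(−0) + e^(−1.25405) = 1.00000 + 0.285347 = 1.28535.
⟨E⟩ = Σ Eᵢ e^(−Eᵢ/kT) / Z = (0·1.00000 + 0.116·0.285347) / 1.28535 = 0.02575 eV.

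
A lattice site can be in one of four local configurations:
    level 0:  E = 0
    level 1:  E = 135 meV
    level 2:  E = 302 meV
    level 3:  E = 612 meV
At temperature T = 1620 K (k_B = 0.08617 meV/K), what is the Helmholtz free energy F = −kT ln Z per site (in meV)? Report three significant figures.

k_BT = 0.08617 × 1620 K = 139.60 meV.
Eᵢ/kT = 0, 0.96705, 2.1633, 4.3840.
Z = Σ e^(−Eᵢ/kT) = e^(−0) + e^(−0.96705) + e^(−2.1633) + e^(−4.3840) = 1.0000 + 0.38020 + 0.11495 + 0.012475 = 1.5076.
F = −kT ln Z = −139.60 × ln(1.5076) = −139.60 × 0.41052 = -57.3 meV.

-57.3 meV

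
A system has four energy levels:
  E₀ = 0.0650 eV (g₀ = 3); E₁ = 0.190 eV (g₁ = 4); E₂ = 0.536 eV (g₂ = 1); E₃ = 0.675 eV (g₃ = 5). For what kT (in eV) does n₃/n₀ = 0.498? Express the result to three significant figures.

0.505 eV

n₃/n₀ = (g₃/g₀) exp[−(E₃−E₀)/kT] = 0.498.
⇒ (E₃−E₀)/kT = ln((5/3)/0.498) = ln(3.3467) = 1.2080.
kT = 0.6100 eV / 1.2080 = 0.505 eV.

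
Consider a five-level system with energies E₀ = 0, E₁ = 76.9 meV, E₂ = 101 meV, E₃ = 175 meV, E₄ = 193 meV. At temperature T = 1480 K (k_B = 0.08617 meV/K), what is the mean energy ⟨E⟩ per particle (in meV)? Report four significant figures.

k_BT = 0.08617 × 1480 K = 127.532 meV.
Eᵢ/kT = 0, 0.602986, 0.791958, 1.37220, 1.51335.
Z = Σ e^(−Eᵢ/kT) = e^(−0) + e^(−0.602986) + e^(−0.791958) + e^(−1.37220) + e^(−1.51335) = 1.00000 + 0.547175 + 0.452957 + 0.253549 + 0.220171 = 2.47385.
⟨E⟩ = Σ Eᵢ e^(−Eᵢ/kT) / Z = (0·1.00000 + 76.9·0.547175 + 101·0.452957 + 175·0.253549 + 193·0.220171) / 2.47385 = 70.61 meV.

70.61 meV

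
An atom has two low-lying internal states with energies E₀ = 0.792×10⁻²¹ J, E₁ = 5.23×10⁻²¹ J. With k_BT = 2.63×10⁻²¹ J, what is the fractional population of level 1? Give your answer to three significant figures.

Eᵢ/kT = 0.30114, 1.9886.
Z = Σ e^(−Eᵢ/kT) = e^(−0.30114) + e^(−1.9886) = 0.73997 + 0.13689 = 0.87686.
P₁ = e^(−E₁/kT) / Z = 0.13689/0.87686 = 0.156.

0.156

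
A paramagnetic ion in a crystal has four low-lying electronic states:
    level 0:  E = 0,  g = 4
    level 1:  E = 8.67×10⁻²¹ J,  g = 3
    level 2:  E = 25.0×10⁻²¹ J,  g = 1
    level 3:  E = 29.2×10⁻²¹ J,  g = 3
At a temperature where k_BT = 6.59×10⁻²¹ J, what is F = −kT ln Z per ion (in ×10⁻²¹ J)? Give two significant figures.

-10 ×10⁻²¹ J

Eᵢ/kT = 0, 1.316, 3.794, 4.431.
Z = Σ gᵢe^(−Eᵢ/kT) = 4·e^(−0) + 3·e^(−1.316) + 1·e^(−3.794) + 3·e^(−4.431) = 4.000 + 0.8046 + 0.02251 + 0.03571 = 4.863.
F = −kT ln Z = −6.59 × ln(4.863) = −6.59 × 1.582 = -10 ×10⁻²¹ J.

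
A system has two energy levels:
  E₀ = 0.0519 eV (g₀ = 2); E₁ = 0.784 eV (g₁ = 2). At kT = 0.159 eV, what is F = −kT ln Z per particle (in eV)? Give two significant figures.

-0.060 eV

Eᵢ/kT = 0.3264, 4.931.
Z = Σ gᵢe^(−Eᵢ/kT) = 2·e^(−0.3264) + 2·e^(−4.931) = 1.443 + 0.01444 = 1.457.
F = −kT ln Z = −0.159 × ln(1.457) = −0.159 × 0.3764 = -0.060 eV.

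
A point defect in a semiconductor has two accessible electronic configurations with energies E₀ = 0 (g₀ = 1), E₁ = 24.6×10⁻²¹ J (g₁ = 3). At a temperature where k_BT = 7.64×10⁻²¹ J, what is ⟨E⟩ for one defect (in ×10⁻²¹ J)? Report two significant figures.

Eᵢ/kT = 0, 3.220.
Z = Σ gᵢe^(−Eᵢ/kT) = 1·e^(−0) + 3·e^(−3.220) = 1.000 + 0.1199 = 1.120.
⟨E⟩ = Σ Eᵢ gᵢe^(−Eᵢ/kT) / Z = (0·1.000 + 24.6·0.1199) / 1.120 = 2.6 ×10⁻²¹ J.

2.6 ×10⁻²¹ J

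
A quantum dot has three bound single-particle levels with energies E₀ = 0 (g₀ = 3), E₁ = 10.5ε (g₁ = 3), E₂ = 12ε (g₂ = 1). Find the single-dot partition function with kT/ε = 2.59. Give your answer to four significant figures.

Eᵢ/kT = 0, 4.05405, 4.63320.
Z = Σ gᵢe^(−Eᵢ/kT) = 3·e^(−0) + 3·e^(−4.05405) + 1·e^(−4.63320) = 3.00000 + 0.0520559 + 0.00972359 = 3.06178.

Z = 3.062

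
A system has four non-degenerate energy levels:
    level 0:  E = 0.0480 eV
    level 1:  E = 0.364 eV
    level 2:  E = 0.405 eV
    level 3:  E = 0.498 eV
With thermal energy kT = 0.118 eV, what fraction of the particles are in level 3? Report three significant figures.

0.0194

Eᵢ/kT = 0.40678, 3.0847, 3.4322, 4.2203.
Z = Σ e^(−Eᵢ/kT) = e^(−0.40678) + e^(−3.0847) + e^(−3.4322) + e^(−4.2203) = 0.66579 + 0.045744 + 0.032316 + 0.014694 = 0.75854.
P₃ = e^(−E₃/kT) / Z = 0.014694/0.75854 = 0.0194.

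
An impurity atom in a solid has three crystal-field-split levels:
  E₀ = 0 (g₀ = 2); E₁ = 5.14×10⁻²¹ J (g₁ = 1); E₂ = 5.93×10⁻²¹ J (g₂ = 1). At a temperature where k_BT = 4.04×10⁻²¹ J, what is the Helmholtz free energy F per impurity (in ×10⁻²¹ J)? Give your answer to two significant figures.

Eᵢ/kT = 0, 1.272, 1.468.
Z = Σ gᵢe^(−Eᵢ/kT) = 2·e^(−0) + 1·e^(−1.272) + 1·e^(−1.468) = 2.000 + 0.2803 + 0.2304 = 2.511.
F = −kT ln Z = −4.04 × ln(2.511) = −4.04 × 0.9207 = -3.7 ×10⁻²¹ J.

-3.7 ×10⁻²¹ J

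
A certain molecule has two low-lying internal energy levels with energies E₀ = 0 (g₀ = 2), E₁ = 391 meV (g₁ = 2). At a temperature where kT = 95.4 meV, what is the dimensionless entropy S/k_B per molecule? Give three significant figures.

Eᵢ/kT = 0, 4.0985.
Z = Σ gᵢe^(−Eᵢ/kT) = 2·e^(−0) + 2·e^(−4.0985) = 2.0000 + 0.033195 = 2.0332.
⟨E⟩ = Σ EᵢPᵢ = 6.3837 meV.
S/k_B = ln Z + ⟨E⟩/kT = ln(2.0332) + 6.3837/95.4 = 0.70961 + 0.066915 = 0.777.

0.777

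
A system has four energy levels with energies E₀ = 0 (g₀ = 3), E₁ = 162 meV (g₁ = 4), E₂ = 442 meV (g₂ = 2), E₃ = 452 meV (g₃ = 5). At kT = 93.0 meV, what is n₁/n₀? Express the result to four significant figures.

n₁/n₀ = (g₁/g₀) exp[−(E₁−E₀)/kT] = (4/3) × exp(−(162 meV)/(93.0 meV)) = (4/3) × exp(-1.74194) = 0.2336.

0.2336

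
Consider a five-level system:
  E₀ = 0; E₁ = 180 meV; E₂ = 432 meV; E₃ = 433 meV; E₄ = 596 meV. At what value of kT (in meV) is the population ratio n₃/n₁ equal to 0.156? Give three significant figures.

n₃/n₁ = exp[−(E₃−E₁)/kT] = 0.156.
⇒ (E₃−E₁)/kT = ln(1/0.156) = ln(6.4103) = 1.8579.
kT = 253 meV / 1.8579 = 136 meV.

136 meV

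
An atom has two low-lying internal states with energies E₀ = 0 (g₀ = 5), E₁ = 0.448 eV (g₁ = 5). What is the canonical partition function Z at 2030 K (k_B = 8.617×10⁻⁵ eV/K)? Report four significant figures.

k_BT = 8.617×10⁻⁵ × 2030 K = 0.174925 eV.
Eᵢ/kT = 0, 2.56110.
Z = Σ gᵢe^(−Eᵢ/kT) = 5·e^(−0) + 5·e^(−2.56110) = 5.00000 + 0.386099 = 5.38610.

Z = 5.386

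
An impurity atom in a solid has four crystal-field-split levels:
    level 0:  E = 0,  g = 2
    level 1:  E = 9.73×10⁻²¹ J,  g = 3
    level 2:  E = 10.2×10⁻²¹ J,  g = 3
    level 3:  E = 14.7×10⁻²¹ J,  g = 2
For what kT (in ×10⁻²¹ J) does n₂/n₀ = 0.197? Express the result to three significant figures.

5.02 ×10⁻²¹ J

n₂/n₀ = (g₂/g₀) exp[−(E₂−E₀)/kT] = 0.197.
⇒ (E₂−E₀)/kT = ln((3/2)/0.197) = ln(7.6142) = 2.0300.
kT = 10.2 ×10⁻²¹ J / 2.0300 = 5.02 ×10⁻²¹ J.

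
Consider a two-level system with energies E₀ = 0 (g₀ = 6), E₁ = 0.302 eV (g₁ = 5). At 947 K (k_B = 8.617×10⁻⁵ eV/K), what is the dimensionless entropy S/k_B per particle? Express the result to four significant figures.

k_BT = 8.617×10⁻⁵ × 947 K = 0.0816030 eV.
Eᵢ/kT = 0, 3.70084.
Z = Σ gᵢe^(−Eᵢ/kT) = 6·e^(−0) + 5·e^(−3.70084) = 6.00000 + 0.123514 = 6.12351.
⟨E⟩ = Σ EᵢPᵢ = 0.00609148 eV.
S/k_B = ln Z + ⟨E⟩/kT = ln(6.12351) + 0.00609148/0.0816030 = 1.81214 + 0.0746477 = 1.887.

1.887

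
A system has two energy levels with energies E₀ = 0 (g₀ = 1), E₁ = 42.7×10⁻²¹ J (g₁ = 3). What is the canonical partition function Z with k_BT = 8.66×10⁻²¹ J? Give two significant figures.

Eᵢ/kT = 0, 4.931.
Z = Σ gᵢe^(−Eᵢ/kT) = 1·e^(−0) + 3·e^(−4.931) = 1.000 + 0.02166 = 1.022.

Z = 1.0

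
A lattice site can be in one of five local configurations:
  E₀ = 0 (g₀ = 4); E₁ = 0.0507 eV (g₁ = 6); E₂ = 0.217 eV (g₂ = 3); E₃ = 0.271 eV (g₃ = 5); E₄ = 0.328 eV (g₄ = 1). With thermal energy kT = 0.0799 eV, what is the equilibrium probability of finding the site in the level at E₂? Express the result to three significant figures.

0.0262

Eᵢ/kT = 0, 0.63454, 2.7159, 3.3917, 4.1051.
Z = Σ gᵢe^(−Eᵢ/kT) = 4·e^(−0) + 6·e^(−0.63454) + 3·e^(−2.7159) + 5·e^(−3.3917) + 1·e^(−4.1051) = 4.0000 + 3.1811 + 0.19844 + 0.16826 + 0.016488 = 7.5643.
P₂ = g₂ e^(−E₂/kT) / Z = 0.19844/7.5643 = 0.0262.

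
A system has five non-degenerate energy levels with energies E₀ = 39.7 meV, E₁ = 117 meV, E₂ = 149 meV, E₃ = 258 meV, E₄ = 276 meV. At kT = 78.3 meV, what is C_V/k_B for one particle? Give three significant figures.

Eᵢ/kT = 0.50702, 1.4943, 1.9029, 3.2950, 3.5249.
Z = Σ e^(−Eᵢ/kT) = e^(−0.50702) + e^(−1.4943) + e^(−1.9029) + e^(−3.2950) + e^(−3.5249) = 0.60229 + 0.22441 + 0.14914 + 0.037068 + 0.029455 = 1.0424.
⟨E⟩ = 86.418 meV, ⟨E²⟩ = 11554 meV².
C_V/k_B = (⟨E²⟩ − ⟨E⟩²)/(kT)² = (11554 − 7468.1)/6130.9 = 0.666.

0.666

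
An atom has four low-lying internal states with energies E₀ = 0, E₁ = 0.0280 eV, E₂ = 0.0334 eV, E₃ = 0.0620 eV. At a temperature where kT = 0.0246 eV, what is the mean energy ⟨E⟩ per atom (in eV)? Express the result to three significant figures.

Eᵢ/kT = 0, 1.1382, 1.3577, 2.5203.
Z = Σ e^(−Eᵢ/kT) = e^(−0) + e^(−1.1382) + e^(−1.3577) + e^(−2.5203) = 1.0000 + 0.32040 + 0.25725 + 0.080435 = 1.6581.
⟨E⟩ = Σ Eᵢ e^(−Eᵢ/kT) / Z = (0·1.0000 + 0.0280·0.32040 + 0.0334·0.25725 + 0.0620·0.080435) / 1.6581 = 0.0136 eV.

0.0136 eV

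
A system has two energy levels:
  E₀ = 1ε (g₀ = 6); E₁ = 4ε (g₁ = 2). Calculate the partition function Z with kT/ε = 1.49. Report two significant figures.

Eᵢ/kT = 0.6711, 2.685.
Z = Σ gᵢe^(−Eᵢ/kT) = 6·e^(−0.6711) + 2·e^(−2.685) = 3.067 + 0.1364 = 3.203.

Z = 3.2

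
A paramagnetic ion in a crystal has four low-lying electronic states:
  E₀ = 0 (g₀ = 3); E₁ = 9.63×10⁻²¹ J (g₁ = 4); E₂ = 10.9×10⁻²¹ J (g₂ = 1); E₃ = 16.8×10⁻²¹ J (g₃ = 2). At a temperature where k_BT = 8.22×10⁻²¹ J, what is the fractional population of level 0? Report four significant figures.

Eᵢ/kT = 0, 1.17153, 1.32603, 2.04380.
Z = Σ gᵢe^(−Eᵢ/kT) = 3·e^(−0) + 4·e^(−1.17153) + 1·e^(−1.32603) + 2·e^(−2.04380) = 3.00000 + 1.23957 + 0.265529 + 0.259071 = 4.76417.
P₀ = g₀ e^(−E₀/kT) / Z = 3.00000/4.76417 = 0.6297.

0.6297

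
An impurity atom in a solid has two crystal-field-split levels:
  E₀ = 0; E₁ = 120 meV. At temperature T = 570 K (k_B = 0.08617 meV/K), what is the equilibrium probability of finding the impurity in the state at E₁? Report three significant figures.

k_BT = 0.08617 × 570 K = 49.117 meV.
Eᵢ/kT = 0, 2.4431.
Z = Σ e^(−Eᵢ/kT) = e^(−0) + e^(−2.4431) = 1.0000 + 0.086891 = 1.0869.
P₁ = e^(−E₁/kT) / Z = 0.086891/1.0869 = 0.0799.

0.0799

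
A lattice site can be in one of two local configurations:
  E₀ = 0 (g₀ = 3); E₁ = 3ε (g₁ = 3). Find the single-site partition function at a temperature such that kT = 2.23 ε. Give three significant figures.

Z = 3.78

Eᵢ/kT = 0, 1.3453.
Z = Σ gᵢe^(−Eᵢ/kT) = 3·e^(−0) + 3·e^(−1.3453) = 3.0000 + 0.78138 = 3.7814.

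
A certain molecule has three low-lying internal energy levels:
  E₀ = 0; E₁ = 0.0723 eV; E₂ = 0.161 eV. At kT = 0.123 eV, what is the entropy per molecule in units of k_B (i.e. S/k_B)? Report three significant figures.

Eᵢ/kT = 0, 0.58780, 1.3089.
Z = Σ e^(−Eᵢ/kT) = e^(−0) + e^(−0.58780) + e^(−1.3089) = 1.0000 + 0.55555 + 0.27012 = 1.8257.
⟨E⟩ = Σ EᵢPᵢ = 0.045821 eV.
S/k_B = ln Z + ⟨E⟩/kT = ln(1.8257) + 0.045821/0.123 = 0.60196 + 0.37253 = 0.974.

0.974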